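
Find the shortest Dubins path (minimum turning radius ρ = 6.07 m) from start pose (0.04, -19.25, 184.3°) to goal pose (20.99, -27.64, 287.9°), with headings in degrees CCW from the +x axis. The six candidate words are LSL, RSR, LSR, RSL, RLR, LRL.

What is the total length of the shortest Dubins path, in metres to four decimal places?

Let ψ = atan2(Δy, Δx) = atan2(-8.39, 20.95) = -21.8250° be the start→goal bearing.
Normalize: d = |goal − start| / ρ = 22.567556/6.07 = 3.717884, α = (θ_start − ψ) mod 360° = 206.1250° = 3.597560 rad, β = (θ_goal − ψ) mod 360° = 309.7250° = 5.405721 rad.
Common terms: sin α = -0.440331, cos α = -0.897836, sin β = -0.769121, cos β = 0.639103, cos(α−β) = -0.235142, d² = 13.822662. Work in radians in the unit-radius frame; every candidate has L = ρ·(t + p + q).
LSL: p² = 2 + d² − 2cos(α−β) + 2d(sin α − sin β) = 18.737755; p = √p² = 4.328713; φ = atan2(cos β − cos α, d + sin α − sin β) = 0.362975 rad; t = (φ − α) mod 2π = 3.048601 rad, q = (β − φ) mod 2π = 5.042746 rad → L = 6.07·(3.048601 + 4.328713 + 5.042746) = 6.07·12.420059 = 75.389759 m
RSR: p² = 2 + d² − 2cos(α−β) + 2d(sin β − sin α) = 13.848138; p = √p² = 3.721309; φ = atan2(cos α − cos β, d − sin α + sin β) = -0.425757 rad; t = (α − φ) mod 2π = 4.023317 rad, q = (φ − β) mod 2π = 0.451708 rad → L = 6.07·(4.023317 + 3.721309 + 0.451708) = 6.07·8.196333 = 49.751740 m
LSR: p² = d² − 2 + 2cos(α−β) + 2d(sin α + sin β) = 2.359176; p = √p² = 1.535961; φ = atan2(−cos α − cos β, d + sin α + sin β) − atan2(−2, p) = 1.018668 rad; t = (φ − α) mod 2π = 3.704294 rad, q = (φ − β) mod 2π = 1.896133 rad → L = 6.07·(3.704294 + 1.535961 + 1.896133) = 6.07·7.136388 = 43.317874 m
RSL: p² = d² − 2 + 2cos(α−β) − 2d(sin α + sin β) = 20.345580; p = √p² = 4.510607; φ = atan2(cos α + cos β, d − sin α − sin β) − atan2(2, p) = -0.469813 rad; t = (α − φ) mod 2π = 4.067372 rad, q = (β − φ) mod 2π = 5.875533 rad → L = 6.07·(4.067372 + 4.510607 + 5.875533) = 6.07·14.453513 = 87.732824 m
RLR: c = (6 − d² + 2cos(α−β) + 2d(sin α − sin β))/8 = -0.731017; p = 2π − arccos c = 3.892577 rad; φ = atan2(cos α − cos β, d − sin α + sin β) = -0.425757 rad; t = (α − φ + p/2) mod 2π = 5.969605 rad, q = (α − β − t + p) mod 2π = 2.397996 rad → L = 6.07·(5.969605 + 3.892577 + 2.397996) = 6.07·12.260179 = 74.419287 m
LRL: c = (6 − d² + 2cos(α−β) − 2d(sin α − sin β))/8 = -1.342219, |c| > 1 → infeasible
Shortest: LSR with L = 43.317874 m ≈ 43.3179 m

43.3179 m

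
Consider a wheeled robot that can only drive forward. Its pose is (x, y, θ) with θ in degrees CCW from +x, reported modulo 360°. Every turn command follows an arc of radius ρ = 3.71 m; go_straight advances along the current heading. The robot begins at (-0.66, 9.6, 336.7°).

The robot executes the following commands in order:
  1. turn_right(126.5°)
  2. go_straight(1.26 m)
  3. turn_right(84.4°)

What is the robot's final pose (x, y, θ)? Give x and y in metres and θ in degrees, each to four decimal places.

(-6.2255, 3.3886, 125.8000°)

set_pose: (x, y, θ) = (-0.6600, 9.6000, 336.7000°), ρ = 3.71
turn_right(126.5°): centre at ρ to the right, rotate −126.5° → (-0.2613, 2.9861, 210.2000°)
go_straight(1.26): x += 1.26·cos θ, y += 1.26·sin θ → (-1.3503, 2.3523, 210.2000°)
turn_right(84.4°): centre at ρ to the right, rotate −84.4° → (-6.2255, 3.3886, 125.8000°)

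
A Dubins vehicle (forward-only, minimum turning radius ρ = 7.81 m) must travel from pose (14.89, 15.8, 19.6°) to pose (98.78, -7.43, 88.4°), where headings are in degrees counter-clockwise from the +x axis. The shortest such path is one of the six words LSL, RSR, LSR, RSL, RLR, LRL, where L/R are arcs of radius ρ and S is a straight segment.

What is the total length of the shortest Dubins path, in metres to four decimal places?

94.7436 m

Let ψ = atan2(Δy, Δx) = atan2(-23.23, 83.89) = -15.4780° be the start→goal bearing.
Normalize: d = |goal − start| / ρ = 87.046913/7.81 = 11.145571, α = (θ_start − ψ) mod 360° = 35.0780° = 0.612226 rad, β = (θ_goal − ψ) mod 360° = 103.8780° = 1.813012 rad.
Common terms: sin α = 0.574690, cos α = 0.818371, sin β = 0.970809, cos β = -0.239855, cos(α−β) = 0.361625, d² = 124.223762. Work in radians in the unit-radius frame; every candidate has L = ρ·(t + p + q).
LSL: p² = 2 + d² − 2cos(α−β) + 2d(sin α − sin β) = 116.670580; p = √p² = 10.801416; φ = atan2(cos β − cos α, d + sin α − sin β) = -0.098128 rad; t = (φ − α) mod 2π = 5.572831 rad, q = (β − φ) mod 2π = 1.911141 rad → L = 7.81·(5.572831 + 10.801416 + 1.911141) = 7.81·18.285388 = 142.808876 m
RSR: p² = 2 + d² − 2cos(α−β) + 2d(sin β − sin α) = 134.330445; p = √p² = 11.590101; φ = atan2(cos α − cos β, d − sin α + sin β) = 0.091432 rad; t = (α − φ) mod 2π = 0.520794 rad, q = (φ − β) mod 2π = 4.561605 rad → L = 7.81·(0.520794 + 11.590101 + 4.561605) = 7.81·16.672500 = 130.212225 m
LSR: p² = d² − 2 + 2cos(α−β) + 2d(sin α + sin β) = 157.397956; p = √p² = 12.545834; φ = atan2(−cos α − cos β, d + sin α + sin β) − atan2(−2, p) = 0.112532 rad; t = (φ − α) mod 2π = 5.783492 rad, q = (φ − β) mod 2π = 4.582705 rad → L = 7.81·(5.783492 + 12.545834 + 4.582705) = 7.81·22.912031 = 178.942964 m
RSL: p² = d² − 2 + 2cos(α−β) − 2d(sin α + sin β) = 88.496066; p = √p² = 9.407235; φ = atan2(cos α + cos β, d − sin α − sin β) − atan2(2, p) = -0.149294 rad; t = (α − φ) mod 2π = 0.761520 rad, q = (β − φ) mod 2π = 1.962307 rad → L = 7.81·(0.761520 + 9.407235 + 1.962307) = 7.81·12.131062 = 94.743592 m
RLR: c = (6 − d² + 2cos(α−β) + 2d(sin α − sin β))/8 = -15.791306, |c| > 1 → infeasible
LRL: c = (6 − d² + 2cos(α−β) − 2d(sin α − sin β))/8 = -13.583823, |c| > 1 → infeasible
Shortest: RSL with L = 94.743592 m ≈ 94.7436 m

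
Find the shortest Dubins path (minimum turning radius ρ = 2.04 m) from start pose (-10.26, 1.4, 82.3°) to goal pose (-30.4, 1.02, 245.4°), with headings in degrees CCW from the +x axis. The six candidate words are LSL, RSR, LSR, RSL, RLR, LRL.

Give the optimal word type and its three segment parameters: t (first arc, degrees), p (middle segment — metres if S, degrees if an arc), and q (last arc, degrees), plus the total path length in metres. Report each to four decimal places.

Let ψ = atan2(Δy, Δx) = atan2(-0.38, -20.14) = -178.9191° be the start→goal bearing.
Normalize: d = |goal − start| / ρ = 20.143585/2.04 = 9.874306, α = (θ_start − ψ) mod 360° = 261.2191° = 4.559133 rad, β = (θ_goal − ψ) mod 360° = 64.3191° = 1.122580 rad.
Common terms: sin α = -0.988279, cos α = -0.152657, sin β = 0.901221, cos β = 0.433359, cos(α−β) = -0.956814, d² = 97.501922. Work in radians in the unit-radius frame; every candidate has L = ρ·(t + p + q).
LSL: p² = 2 + d² − 2cos(α−β) + 2d(sin α − sin β) = 64.100534; p = √p² = 8.006281; φ = atan2(cos β − cos α, d + sin α − sin β) = 0.073260 rad; t = (φ − α) mod 2π = 1.797312 rad, q = (β − φ) mod 2π = 1.049320 rad → L = 2.04·(1.797312 + 8.006281 + 1.049320) = 2.04·10.852913 = 22.139942 m
RSR: p² = 2 + d² − 2cos(α−β) + 2d(sin β − sin α) = 138.730565; p = √p² = 11.778394; φ = atan2(cos α − cos β, d − sin α + sin β) = -0.049774 rad; t = (α − φ) mod 2π = 4.608907 rad, q = (φ − β) mod 2π = 5.110832 rad → L = 2.04·(4.608907 + 11.778394 + 5.110832) = 2.04·21.498133 = 43.856190 m
LSR: p² = d² − 2 + 2cos(α−β) + 2d(sin α + sin β) = 91.869022; p = √p² = 9.584833; φ = atan2(−cos α − cos β, d + sin α + sin β) − atan2(−2, p) = 0.177039 rad; t = (φ − α) mod 2π = 1.901091 rad, q = (φ − β) mod 2π = 5.337644 rad → L = 2.04·(1.901091 + 9.584833 + 5.337644) = 2.04·16.823569 = 34.320080 m
RSL: p² = d² − 2 + 2cos(α−β) − 2d(sin α + sin β) = 95.307568; p = √p² = 9.762560; φ = atan2(cos α + cos β, d − sin α − sin β) − atan2(2, p) = -0.173897 rad; t = (α − φ) mod 2π = 4.733030 rad, q = (β − φ) mod 2π = 1.296476 rad → L = 2.04·(4.733030 + 9.762560 + 1.296476) = 2.04·15.792066 = 32.215814 m
RLR: c = (6 − d² + 2cos(α−β) + 2d(sin α − sin β))/8 = -16.341321, |c| > 1 → infeasible
LRL: c = (6 − d² + 2cos(α−β) − 2d(sin α − sin β))/8 = -7.012567, |c| > 1 → infeasible
Shortest: LSL with L = 22.139942 m ≈ 22.1399 m
Convert LSL to answer units (arcs ×180/π): t = 1.797312·180/π = 102.9784°, p = ρ·p = 2.04·8.006281 = 16.3328 m, q = 1.049320·180/π = 60.1216°, L = 22.1399 m.

LSL: t = 102.9784°, p = 16.3328 m, q = 60.1216°, L = 22.1399 m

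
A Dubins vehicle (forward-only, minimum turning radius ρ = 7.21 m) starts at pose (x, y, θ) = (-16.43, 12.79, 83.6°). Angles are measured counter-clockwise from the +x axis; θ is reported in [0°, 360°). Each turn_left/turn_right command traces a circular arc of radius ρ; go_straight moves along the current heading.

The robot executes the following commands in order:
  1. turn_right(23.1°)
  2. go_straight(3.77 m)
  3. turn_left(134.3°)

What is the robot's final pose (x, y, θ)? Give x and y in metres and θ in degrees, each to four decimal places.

(-21.8008, 29.3391, 194.8000°)

set_pose: (x, y, θ) = (-16.4300, 12.7900, 83.6000°), ρ = 7.21
turn_right(23.1°): centre at ρ to the right, rotate −23.1° → (-15.5402, 15.5367, 60.5000°)
go_straight(3.77): x += 3.77·cos θ, y += 3.77·sin θ → (-13.6838, 18.8179, 60.5000°)
turn_left(134.3°): centre at ρ to the left, rotate +134.3° → (-21.8008, 29.3391, 194.8000°)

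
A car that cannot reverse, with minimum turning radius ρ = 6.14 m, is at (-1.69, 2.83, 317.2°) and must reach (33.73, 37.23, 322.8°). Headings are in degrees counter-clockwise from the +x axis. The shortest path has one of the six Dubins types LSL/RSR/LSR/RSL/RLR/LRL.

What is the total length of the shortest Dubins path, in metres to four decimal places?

Let ψ = atan2(Δy, Δx) = atan2(34.40, 35.42) = 44.1630° be the start→goal bearing.
Normalize: d = |goal − start| / ρ = 49.375464/6.14 = 8.041606, α = (θ_start − ψ) mod 360° = 273.0370° = 4.765394 rad, β = (θ_goal − ψ) mod 360° = 278.6370° = 4.863133 rad.
Common terms: sin α = -0.998596, cos α = 0.052980, sin β = -0.988660, cos β = 0.150173, cos(α−β) = 0.995227, d² = 64.667434. Work in radians in the unit-radius frame; every candidate has L = ρ·(t + p + q).
LSL: p² = 2 + d² − 2cos(α−β) + 2d(sin α − sin β) = 64.517179; p = √p² = 8.032259; φ = atan2(cos β − cos α, d + sin α − sin β) = 0.012101 rad; t = (φ − α) mod 2π = 1.529892 rad, q = (β − φ) mod 2π = 4.851032 rad → L = 6.14·(1.529892 + 8.032259 + 4.851032) = 6.14·14.413182 = 88.496940 m
RSR: p² = 2 + d² − 2cos(α−β) + 2d(sin β − sin α) = 64.836780; p = √p² = 8.052129; φ = atan2(cos α − cos β, d − sin α + sin β) = -0.012071 rad; t = (α − φ) mod 2π = 4.777465 rad, q = (φ − β) mod 2π = 1.407982 rad → L = 6.14·(4.777465 + 8.052129 + 1.407982) = 6.14·14.237576 = 87.418715 m
LSR: p² = d² − 2 + 2cos(α−β) + 2d(sin α + sin β) = 32.696440; p = √p² = 5.718080; φ = atan2(−cos α − cos β, d + sin α + sin β) − atan2(−2, p) = 0.302925 rad; t = (φ − α) mod 2π = 1.820717 rad, q = (φ − β) mod 2π = 1.722978 rad → L = 6.14·(1.820717 + 5.718080 + 1.722978) = 6.14·9.261775 = 56.867298 m
RSL: p² = d² − 2 + 2cos(α−β) − 2d(sin α + sin β) = 96.619338; p = √p² = 9.829514; φ = atan2(cos α + cos β, d − sin α − sin β) − atan2(2, p) = -0.180475 rad; t = (α − φ) mod 2π = 4.945869 rad, q = (β − φ) mod 2π = 5.043607 rad → L = 6.14·(4.945869 + 9.829514 + 5.043607) = 6.14·19.818990 = 121.688597 m
RLR: c = (6 − d² + 2cos(α−β) + 2d(sin α − sin β))/8 = -7.104598, |c| > 1 → infeasible
LRL: c = (6 − d² + 2cos(α−β) − 2d(sin α − sin β))/8 = -7.064647, |c| > 1 → infeasible
Shortest: LSR with L = 56.867298 m ≈ 56.8673 m

56.8673 m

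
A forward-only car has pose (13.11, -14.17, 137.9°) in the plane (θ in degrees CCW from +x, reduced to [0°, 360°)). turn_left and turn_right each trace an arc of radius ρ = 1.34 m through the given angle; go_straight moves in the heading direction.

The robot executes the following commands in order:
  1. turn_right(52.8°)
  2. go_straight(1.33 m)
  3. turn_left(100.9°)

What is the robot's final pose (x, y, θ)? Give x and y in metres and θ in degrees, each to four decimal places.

set_pose: (x, y, θ) = (13.1100, -14.1700, 137.9000°), ρ = 1.34
turn_right(52.8°): centre at ρ to the right, rotate −52.8° → (12.6733, -13.0613, 85.1000°)
go_straight(1.33): x += 1.33·cos θ, y += 1.33·sin θ → (12.7869, -11.7362, 85.1000°)
turn_left(100.9°): centre at ρ to the left, rotate +100.9° → (11.3117, -10.2890, 186.0000°)

(11.3117, -10.2890, 186.0000°)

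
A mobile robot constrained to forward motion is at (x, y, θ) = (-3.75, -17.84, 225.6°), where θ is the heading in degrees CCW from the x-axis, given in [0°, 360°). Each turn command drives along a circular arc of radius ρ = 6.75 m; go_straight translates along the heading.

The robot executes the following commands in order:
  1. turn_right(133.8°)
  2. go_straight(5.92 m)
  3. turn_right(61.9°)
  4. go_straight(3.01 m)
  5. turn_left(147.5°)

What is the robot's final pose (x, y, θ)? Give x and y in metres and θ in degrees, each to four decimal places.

set_pose: (x, y, θ) = (-3.7500, -17.8400, 225.6000°), ρ = 6.75
turn_right(133.8°): centre at ρ to the right, rotate −133.8° → (-15.3194, -13.3293, 91.8000°)
go_straight(5.92): x += 5.92·cos θ, y += 5.92·sin θ → (-15.5053, -7.4122, 91.8000°)
turn_right(61.9°): centre at ρ to the right, rotate −61.9° → (-12.1234, -1.3486, 29.9000°)
go_straight(3.01): x += 3.01·cos θ, y += 3.01·sin θ → (-9.5141, 0.1518, 29.9000°)
turn_left(147.5°): centre at ρ to the left, rotate +147.5° → (-12.5727, 12.7464, 177.4000°)

(-12.5727, 12.7464, 177.4000°)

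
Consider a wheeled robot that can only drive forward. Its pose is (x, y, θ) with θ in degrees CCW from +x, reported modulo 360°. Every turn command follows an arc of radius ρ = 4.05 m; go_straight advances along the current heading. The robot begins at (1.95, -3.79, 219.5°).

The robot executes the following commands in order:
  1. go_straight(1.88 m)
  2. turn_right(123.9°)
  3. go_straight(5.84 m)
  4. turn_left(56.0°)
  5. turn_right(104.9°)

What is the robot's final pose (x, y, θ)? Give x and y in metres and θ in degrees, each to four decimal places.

set_pose: (x, y, θ) = (1.9500, -3.7900, 219.5000°), ρ = 4.05
go_straight(1.88): x += 1.88·cos θ, y += 1.88·sin θ → (0.4993, -4.9858, 219.5000°)
turn_right(123.9°): centre at ρ to the right, rotate −123.9° → (-6.1074, -2.2560, 95.6000°)
go_straight(5.84): x += 5.84·cos θ, y += 5.84·sin θ → (-6.6773, 3.5562, 95.6000°)
turn_left(56.0°): centre at ρ to the left, rotate +56.0° → (-8.7817, 6.7235, 151.6000°)
turn_right(104.9°): centre at ρ to the right, rotate −104.9° → (-9.8029, 13.0637, 46.7000°)

(-9.8029, 13.0637, 46.7000°)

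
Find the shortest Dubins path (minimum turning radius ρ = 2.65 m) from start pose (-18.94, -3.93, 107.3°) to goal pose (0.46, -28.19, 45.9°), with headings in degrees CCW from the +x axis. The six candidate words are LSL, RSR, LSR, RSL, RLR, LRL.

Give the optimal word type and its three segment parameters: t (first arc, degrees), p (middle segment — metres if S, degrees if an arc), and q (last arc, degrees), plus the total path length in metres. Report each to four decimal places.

Let ψ = atan2(Δy, Δx) = atan2(-24.26, 19.40) = -51.3517° be the start→goal bearing.
Normalize: d = |goal − start| / ρ = 31.062962/2.65 = 11.721872, α = (θ_start − ψ) mod 360° = 158.6517° = 2.768995 rad, β = (θ_goal − ψ) mod 360° = 97.2517° = 1.697363 rad.
Common terms: sin α = 0.364036, cos α = -0.931385, sin β = 0.992001, cos β = -0.126229, cos(α−β) = 0.478692, d² = 137.402293. Work in radians in the unit-radius frame; every candidate has L = ρ·(t + p + q).
LSL: p² = 2 + d² − 2cos(α−β) + 2d(sin α − sin β) = 123.723060; p = √p² = 11.123087; φ = atan2(cos β − cos α, d + sin α − sin β) = 0.072449 rad; t = (φ − α) mod 2π = 3.586640 rad, q = (β − φ) mod 2π = 1.624913 rad → L = 2.65·(3.586640 + 11.123087 + 1.624913) = 2.65·16.334640 = 43.286796 m
RSR: p² = 2 + d² − 2cos(α−β) + 2d(sin β − sin α) = 153.166758; p = √p² = 12.376056; φ = atan2(cos α − cos β, d − sin α + sin β) = -0.065104 rad; t = (α − φ) mod 2π = 2.834098 rad, q = (φ − β) mod 2π = 4.520719 rad → L = 2.65·(2.834098 + 12.376056 + 4.520719) = 2.65·19.730873 = 52.286814 m
LSR: p² = d² − 2 + 2cos(α−β) + 2d(sin α + sin β) = 168.150272; p = √p² = 12.967277; φ = atan2(−cos α − cos β, d + sin α + sin β) − atan2(−2, p) = 0.233723 rad; t = (φ − α) mod 2π = 3.747914 rad, q = (φ − β) mod 2π = 4.819546 rad → L = 2.65·(3.747914 + 12.967277 + 4.819546) = 2.65·21.534737 = 57.067052 m
RSL: p² = d² − 2 + 2cos(α−β) − 2d(sin α + sin β) = 104.569080; p = √p² = 10.225902; φ = atan2(cos α + cos β, d − sin α − sin β) − atan2(2, p) = -0.294821 rad; t = (α − φ) mod 2π = 3.063815 rad, q = (β − φ) mod 2π = 1.992183 rad → L = 2.65·(3.063815 + 10.225902 + 1.992183) = 2.65·15.281901 = 40.497038 m
RLR: c = (6 − d² + 2cos(α−β) + 2d(sin α − sin β))/8 = -18.145845, |c| > 1 → infeasible
LRL: c = (6 − d² + 2cos(α−β) − 2d(sin α − sin β))/8 = -14.465383, |c| > 1 → infeasible
Shortest: RSL with L = 40.497038 m ≈ 40.4970 m
Convert RSL to answer units (arcs ×180/π): t = 3.063815·180/π = 175.5437°, p = ρ·p = 2.65·10.225902 = 27.0986 m, q = 1.992183·180/π = 114.1437°, L = 40.4970 m.

RSL: t = 175.5437°, p = 27.0986 m, q = 114.1437°, L = 40.4970 m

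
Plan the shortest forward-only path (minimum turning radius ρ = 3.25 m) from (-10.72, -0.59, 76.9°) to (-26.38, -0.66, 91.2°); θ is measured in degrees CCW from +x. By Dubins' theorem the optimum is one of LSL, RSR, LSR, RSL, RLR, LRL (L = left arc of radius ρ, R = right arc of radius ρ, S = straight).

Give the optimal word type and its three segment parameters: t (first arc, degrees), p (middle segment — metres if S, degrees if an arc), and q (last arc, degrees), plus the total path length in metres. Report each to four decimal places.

LSR: t = 152.1608°, p = 6.6160 m, q = 137.8608°, L = 23.0669 m

Let ψ = atan2(Δy, Δx) = atan2(-0.07, -15.66) = -179.7439° be the start→goal bearing.
Normalize: d = |goal − start| / ρ = 15.660156/3.25 = 4.818510, α = (θ_start − ψ) mod 360° = 256.6439° = 4.479281 rad, β = (θ_goal − ψ) mod 360° = 270.9439° = 4.728863 rad.
Common terms: sin α = -0.972953, cos α = -0.231003, sin β = -0.999864, cos β = 0.016473, cos(α−β) = 0.969016, d² = 23.218036. Work in radians in the unit-radius frame; every candidate has L = ρ·(t + p + q).
LSL: p² = 2 + d² − 2cos(α−β) + 2d(sin α − sin β) = 23.539348; p = √p² = 4.851737; φ = atan2(cos β − cos α, d + sin α − sin β) = 0.051030 rad; t = (φ − α) mod 2π = 1.854934 rad, q = (β − φ) mod 2π = 4.677833 rad → L = 3.25·(1.854934 + 4.851737 + 4.677833) = 3.25·11.384504 = 36.999638 m
RSR: p² = 2 + d² − 2cos(α−β) + 2d(sin β − sin α) = 23.020660; p = √p² = 4.797985; φ = atan2(cos α − cos β, d − sin α + sin β) = -0.051602 rad; t = (α − φ) mod 2π = 4.530883 rad, q = (φ − β) mod 2π = 1.502720 rad → L = 3.25·(4.530883 + 4.797985 + 1.502720) = 3.25·10.831588 = 35.202662 m
LSR: p² = d² − 2 + 2cos(α−β) + 2d(sin α + sin β) = 4.143987; p = √p² = 2.035679; φ = atan2(−cos α − cos β, d + sin α + sin β) − atan2(−2, p) = 0.851803 rad; t = (φ − α) mod 2π = 2.655707 rad, q = (φ − β) mod 2π = 2.406125 rad → L = 3.25·(2.655707 + 2.035679 + 2.406125) = 3.25·7.097511 = 23.066910 m
RSL: p² = d² − 2 + 2cos(α−β) − 2d(sin α + sin β) = 42.168147; p = √p² = 6.493701; φ = atan2(cos α + cos β, d − sin α − sin β) − atan2(2, p) = -0.330350 rad; t = (α − φ) mod 2π = 4.809631 rad, q = (β − φ) mod 2π = 5.059213 rad → L = 3.25·(4.809631 + 6.493701 + 5.059213) = 3.25·16.362544 = 53.178268 m
RLR: c = (6 − d² + 2cos(α−β) + 2d(sin α − sin β))/8 = -1.877583, |c| > 1 → infeasible
LRL: c = (6 − d² + 2cos(α−β) − 2d(sin α − sin β))/8 = -1.942418, |c| > 1 → infeasible
Shortest: LSR with L = 23.066910 m ≈ 23.0669 m
Convert LSR to answer units (arcs ×180/π): t = 2.655707·180/π = 152.1608°, p = ρ·p = 3.25·2.035679 = 6.6160 m, q = 2.406125·180/π = 137.8608°, L = 23.0669 m.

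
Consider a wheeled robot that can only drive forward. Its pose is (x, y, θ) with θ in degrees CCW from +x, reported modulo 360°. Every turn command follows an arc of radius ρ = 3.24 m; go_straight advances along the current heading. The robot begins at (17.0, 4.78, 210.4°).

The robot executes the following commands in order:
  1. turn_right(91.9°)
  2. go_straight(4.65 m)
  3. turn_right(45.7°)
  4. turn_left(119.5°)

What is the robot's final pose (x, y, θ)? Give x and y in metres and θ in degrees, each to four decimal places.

(6.2612, 16.7429, 192.3000°)

set_pose: (x, y, θ) = (17.0000, 4.7800, 210.4000°), ρ = 3.24
turn_right(91.9°): centre at ρ to the right, rotate −91.9° → (12.5131, 6.0285, 118.5000°)
go_straight(4.65): x += 4.65·cos θ, y += 4.65·sin θ → (10.2943, 10.1150, 118.5000°)
turn_right(45.7°): centre at ρ to the right, rotate −45.7° → (10.0466, 12.6191, 72.8000°)
turn_left(119.5°): centre at ρ to the left, rotate +119.5° → (6.2612, 16.7429, 192.3000°)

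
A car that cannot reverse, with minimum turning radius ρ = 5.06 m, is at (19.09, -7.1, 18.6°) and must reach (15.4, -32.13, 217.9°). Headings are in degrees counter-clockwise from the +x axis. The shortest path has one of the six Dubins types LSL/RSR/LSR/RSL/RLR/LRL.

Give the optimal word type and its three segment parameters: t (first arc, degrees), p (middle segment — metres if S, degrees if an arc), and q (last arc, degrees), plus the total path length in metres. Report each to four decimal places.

RSR: t = 135.9817°, p = 18.2908 m, q = 24.7183°, L = 32.4828 m

Let ψ = atan2(Δy, Δx) = atan2(-25.03, -3.69) = -98.3863° be the start→goal bearing.
Normalize: d = |goal − start| / ρ = 25.300534/5.06 = 5.000105, α = (θ_start − ψ) mod 360° = 116.9863° = 2.041796 rad, β = (θ_goal − ψ) mod 360° = 316.2863° = 5.520238 rad.
Common terms: sin α = 0.891115, cos α = -0.453778, sin β = -0.691055, cos β = 0.722802, cos(α−β) = -0.943801, d² = 25.001055. Work in radians in the unit-radius frame; every candidate has L = ρ·(t + p + q).
LSL: p² = 2 + d² − 2cos(α−β) + 2d(sin α − sin β) = 44.710690; p = √p² = 6.686605; φ = atan2(cos β − cos α, d + sin α − sin β) = 0.176882 rad; t = (φ − α) mod 2π = 4.418271 rad, q = (β − φ) mod 2π = 5.343356 rad → L = 5.06·(4.418271 + 6.686605 + 5.343356) = 5.06·16.448232 = 83.228053 m
RSR: p² = 2 + d² − 2cos(α−β) + 2d(sin β − sin α) = 13.066623; p = √p² = 3.614778; φ = atan2(cos α − cos β, d − sin α + sin β) = -0.331532 rad; t = (α − φ) mod 2π = 2.373328 rad, q = (φ − β) mod 2π = 0.431416 rad → L = 5.06·(2.373328 + 3.614778 + 0.431416) = 5.06·6.419522 = 32.482784 m
LSR: p² = d² − 2 + 2cos(α−β) + 2d(sin α + sin β) = 23.114093; p = √p² = 4.807712; φ = atan2(−cos α − cos β, d + sin α + sin β) − atan2(−2, p) = 0.342534 rad; t = (φ − α) mod 2π = 4.583923 rad, q = (φ − β) mod 2π = 1.105481 rad → L = 5.06·(4.583923 + 4.807712 + 1.105481) = 5.06·10.497116 = 53.115407 m
RSL: p² = d² − 2 + 2cos(α−β) − 2d(sin α + sin β) = 19.112812; p = √p² = 4.371820; φ = atan2(cos α + cos β, d − sin α − sin β) − atan2(2, p) = -0.373065 rad; t = (α − φ) mod 2π = 2.414862 rad, q = (β − φ) mod 2π = 5.893303 rad → L = 5.06·(2.414862 + 4.371820 + 5.893303) = 5.06·12.679985 = 64.160723 m
RLR: c = (6 − d² + 2cos(α−β) + 2d(sin α − sin β))/8 = -0.633328; p = 2π − arccos c = 4.026543 rad; φ = atan2(cos α − cos β, d − sin α + sin β) = -0.331532 rad; t = (α − φ + p/2) mod 2π = 4.386599 rad, q = (α − β − t + p) mod 2π = 2.444688 rad → L = 5.06·(4.386599 + 4.026543 + 2.444688) = 5.06·10.857830 = 54.940622 m
LRL: c = (6 − d² + 2cos(α−β) − 2d(sin α − sin β))/8 = -4.588836, |c| > 1 → infeasible
Shortest: RSR with L = 32.482784 m ≈ 32.4828 m
Convert RSR to answer units (arcs ×180/π): t = 2.373328·180/π = 135.9817°, p = ρ·p = 5.06·3.614778 = 18.2908 m, q = 0.431416·180/π = 24.7183°, L = 32.4828 m.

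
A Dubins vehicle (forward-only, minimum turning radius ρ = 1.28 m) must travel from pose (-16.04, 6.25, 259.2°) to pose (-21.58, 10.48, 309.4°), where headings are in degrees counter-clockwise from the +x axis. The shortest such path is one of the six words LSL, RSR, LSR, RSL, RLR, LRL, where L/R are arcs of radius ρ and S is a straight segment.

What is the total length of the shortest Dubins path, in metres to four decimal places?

Let ψ = atan2(Δy, Δx) = atan2(4.23, -5.54) = 142.6369° be the start→goal bearing.
Normalize: d = |goal − start| / ρ = 6.970258/1.28 = 5.445514, α = (θ_start − ψ) mod 360° = 116.5631° = 2.034410 rad, β = (θ_goal − ψ) mod 360° = 166.7631° = 2.910565 rad.
Common terms: sin α = 0.894442, cos α = -0.447183, sin β = 0.228978, cos β = -0.973432, cos(α−β) = 0.640110, d² = 29.653625. Work in radians in the unit-radius frame; every candidate has L = ρ·(t + p + q).
LSL: p² = 2 + d² − 2cos(α−β) + 2d(sin α − sin β) = 37.621000; p = √p² = 6.133596; φ = atan2(cos β − cos α, d + sin α − sin β) = -0.085903 rad; t = (φ − α) mod 2π = 4.162872 rad, q = (β − φ) mod 2π = 2.996469 rad → L = 1.28·(4.162872 + 6.133596 + 2.996469) = 1.28·13.292937 = 17.014959 m
RSR: p² = 2 + d² − 2cos(α−β) + 2d(sin β − sin α) = 23.125812; p = √p² = 4.808930; φ = atan2(cos α − cos β, d − sin α + sin β) = 0.109651 rad; t = (α − φ) mod 2π = 1.924759 rad, q = (φ − β) mod 2π = 3.482271 rad → L = 1.28·(1.924759 + 4.808930 + 3.482271) = 1.28·10.215960 = 13.076429 m
LSR: p² = d² − 2 + 2cos(α−β) + 2d(sin α + sin β) = 41.169045; p = √p² = 6.416311; φ = atan2(−cos α − cos β, d + sin α + sin β) − atan2(−2, p) = 0.515144 rad; t = (φ − α) mod 2π = 4.763919 rad, q = (φ − β) mod 2π = 3.887764 rad → L = 1.28·(4.763919 + 6.416311 + 3.887764) = 1.28·15.067994 = 19.287032 m
RSL: p² = d² − 2 + 2cos(α−β) − 2d(sin α + sin β) = 16.698644; p = √p² = 4.086397; φ = atan2(cos α + cos β, d − sin α − sin β) − atan2(2, p) = -0.772718 rad; t = (α − φ) mod 2π = 2.807128 rad, q = (β − φ) mod 2π = 3.683283 rad → L = 1.28·(2.807128 + 4.086397 + 3.683283) = 1.28·10.576808 = 13.538314 m
RLR: c = (6 − d² + 2cos(α−β) + 2d(sin α − sin β))/8 = -1.890726, |c| > 1 → infeasible
LRL: c = (6 − d² + 2cos(α−β) − 2d(sin α − sin β))/8 = -3.702625, |c| > 1 → infeasible
Shortest: RSR with L = 13.076429 m ≈ 13.0764 m

13.0764 m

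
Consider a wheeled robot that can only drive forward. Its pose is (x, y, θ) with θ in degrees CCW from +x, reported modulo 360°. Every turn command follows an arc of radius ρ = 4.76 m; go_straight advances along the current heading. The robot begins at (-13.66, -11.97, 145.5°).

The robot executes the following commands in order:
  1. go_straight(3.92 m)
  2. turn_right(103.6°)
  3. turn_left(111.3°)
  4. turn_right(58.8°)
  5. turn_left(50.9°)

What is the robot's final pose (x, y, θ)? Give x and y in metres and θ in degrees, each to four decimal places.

(-23.0421, 12.9395, 145.3000°)

set_pose: (x, y, θ) = (-13.6600, -11.9700, 145.5000°), ρ = 4.76
go_straight(3.92): x += 3.92·cos θ, y += 3.92·sin θ → (-16.8906, -9.7497, 145.5000°)
turn_right(103.6°): centre at ρ to the right, rotate −103.6° → (-17.3734, -2.2839, 41.9000°)
turn_left(111.3°): centre at ρ to the left, rotate +111.3° → (-18.4061, 5.5077, 153.2000°)
turn_right(58.8°): centre at ρ to the right, rotate −58.8° → (-21.0059, 9.3912, 94.4000°)
turn_left(50.9°): centre at ρ to the left, rotate +50.9° → (-23.0421, 12.9395, 145.3000°)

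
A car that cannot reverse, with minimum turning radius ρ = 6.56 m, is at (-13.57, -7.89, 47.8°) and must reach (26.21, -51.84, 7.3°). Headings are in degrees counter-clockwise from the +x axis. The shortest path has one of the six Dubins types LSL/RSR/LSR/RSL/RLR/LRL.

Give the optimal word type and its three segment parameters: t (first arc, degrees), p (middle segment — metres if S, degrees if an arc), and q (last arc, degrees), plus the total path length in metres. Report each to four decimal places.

RSL: t = 107.9486°, p = 45.6201 m, q = 67.4486°, L = 65.7020 m

Let ψ = atan2(Δy, Δx) = atan2(-43.95, 39.78) = -47.8511° be the start→goal bearing.
Normalize: d = |goal − start| / ρ = 59.279431/6.56 = 9.036499, α = (θ_start − ψ) mod 360° = 95.6511° = 1.669427 rad, β = (θ_goal − ψ) mod 360° = 55.1511° = 0.962569 rad.
Common terms: sin α = 0.995140, cos α = -0.098471, sin β = 0.820662, cos β = 0.571414, cos(α−β) = 0.760406, d² = 81.658307. Work in radians in the unit-radius frame; every candidate has L = ρ·(t + p + q).
LSL: p² = 2 + d² − 2cos(α−β) + 2d(sin α − sin β) = 85.290829; p = √p² = 9.235303; φ = atan2(cos β − cos α, d + sin α − sin β) = 0.072599 rad; t = (φ − α) mod 2π = 4.686357 rad, q = (β − φ) mod 2π = 0.889970 rad → L = 6.56·(4.686357 + 9.235303 + 0.889970) = 6.56·14.811630 = 97.164295 m
RSR: p² = 2 + d² − 2cos(α−β) + 2d(sin β − sin α) = 78.984160; p = √p² = 8.887303; φ = atan2(cos α − cos β, d − sin α + sin β) = -0.075447 rad; t = (α − φ) mod 2π = 1.744874 rad, q = (φ − β) mod 2π = 5.245169 rad → L = 6.56·(1.744874 + 8.887303 + 5.245169) = 6.56·15.877347 = 104.155396 m
LSR: p² = d² − 2 + 2cos(α−β) + 2d(sin α + sin β) = 113.996106; p = √p² = 10.676896; φ = atan2(−cos α − cos β, d + sin α + sin β) − atan2(−2, p) = 0.141622 rad; t = (φ − α) mod 2π = 4.755380 rad, q = (φ − β) mod 2π = 5.462238 rad → L = 6.56·(4.755380 + 10.676896 + 5.462238) = 6.56·20.894514 = 137.068013 m
RSL: p² = d² − 2 + 2cos(α−β) − 2d(sin α + sin β) = 48.362131; p = √p² = 6.954289; φ = atan2(cos α + cos β, d − sin α − sin β) − atan2(2, p) = -0.214630 rad; t = (α − φ) mod 2π = 1.884058 rad, q = (β − φ) mod 2π = 1.177199 rad → L = 6.56·(1.884058 + 6.954289 + 1.177199) = 6.56·10.015546 = 65.701980 m
RLR: c = (6 − d² + 2cos(α−β) + 2d(sin α − sin β))/8 = -8.873020, |c| > 1 → infeasible
LRL: c = (6 − d² + 2cos(α−β) − 2d(sin α − sin β))/8 = -9.661354, |c| > 1 → infeasible
Shortest: RSL with L = 65.701980 m ≈ 65.7020 m
Convert RSL to answer units (arcs ×180/π): t = 1.884058·180/π = 107.9486°, p = ρ·p = 6.56·6.954289 = 45.6201 m, q = 1.177199·180/π = 67.4486°, L = 65.7020 m.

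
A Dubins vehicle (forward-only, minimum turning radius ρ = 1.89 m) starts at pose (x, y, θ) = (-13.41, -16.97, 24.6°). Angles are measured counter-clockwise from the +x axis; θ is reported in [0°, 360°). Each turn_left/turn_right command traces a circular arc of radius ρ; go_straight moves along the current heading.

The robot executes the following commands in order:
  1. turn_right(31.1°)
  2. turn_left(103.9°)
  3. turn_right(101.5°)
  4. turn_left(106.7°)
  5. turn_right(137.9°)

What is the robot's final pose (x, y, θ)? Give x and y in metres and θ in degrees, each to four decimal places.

set_pose: (x, y, θ) = (-13.4100, -16.9700, 24.6000°), ρ = 1.89
turn_right(31.1°): centre at ρ to the right, rotate −31.1° → (-12.4093, -16.8106, -6.5000° ≡ 353.5000°)
turn_left(103.9°): centre at ρ to the left, rotate +103.9° → (-10.3211, -14.6893, 457.4000° ≡ 97.4000°)
turn_right(101.5°): centre at ρ to the right, rotate −101.5° → (-8.3117, -12.5607, -4.1000° ≡ 355.9000°)
turn_left(106.7°): centre at ρ to the left, rotate +106.7° → (-6.3321, -10.2633, 462.6000° ≡ 102.6000°)
turn_right(137.9°): centre at ρ to the right, rotate −137.9° → (-3.3954, -8.3085, -35.3000° ≡ 324.7000°)

(-3.3954, -8.3085, 324.7000°)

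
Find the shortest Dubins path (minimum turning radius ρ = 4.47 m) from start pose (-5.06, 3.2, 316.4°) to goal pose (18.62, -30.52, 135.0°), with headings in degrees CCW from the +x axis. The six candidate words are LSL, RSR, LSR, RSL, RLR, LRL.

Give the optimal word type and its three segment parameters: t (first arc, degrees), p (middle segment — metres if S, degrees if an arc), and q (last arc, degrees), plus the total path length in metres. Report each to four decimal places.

LSR: t = 1.2045°, p = 40.3326 m, q = 182.6045°, L = 54.6726 m

Let ψ = atan2(Δy, Δx) = atan2(-33.72, 23.68) = -54.9214° be the start→goal bearing.
Normalize: d = |goal − start| / ρ = 41.204136/4.47 = 9.217927, α = (θ_start − ψ) mod 360° = 11.3214° = 0.197596 rad, β = (θ_goal − ψ) mod 360° = 189.9214° = 3.314754 rad.
Common terms: sin α = 0.196312, cos α = 0.980541, sin β = -0.172297, cos β = -0.985045, cos(α−β) = -0.999701, d² = 84.970187. Work in radians in the unit-radius frame; every candidate has L = ρ·(t + p + q).
LSL: p² = 2 + d² − 2cos(α−β) + 2d(sin α − sin β) = 95.765221; p = √p² = 9.785971; φ = atan2(cos β − cos α, d + sin α − sin β) = -0.202233 rad; t = (φ − α) mod 2π = 5.883356 rad, q = (β − φ) mod 2π = 3.516987 rad → L = 4.47·(5.883356 + 9.785971 + 3.516987) = 4.47·19.186314 = 85.762823 m
RSR: p² = 2 + d² − 2cos(α−β) + 2d(sin β − sin α) = 82.173958; p = √p² = 9.064985; φ = atan2(cos α − cos β, d − sin α + sin β) = 0.218569 rad; t = (α − φ) mod 2π = 6.262212 rad, q = (φ − β) mod 2π = 3.187000 rad → L = 4.47·(6.262212 + 9.064985 + 3.187000) = 4.47·18.514198 = 82.758464 m
LSR: p² = d² − 2 + 2cos(α−β) + 2d(sin α + sin β) = 81.413527; p = √p² = 9.022944; φ = atan2(−cos α − cos β, d + sin α + sin β) − atan2(−2, p) = 0.218618 rad; t = (φ − α) mod 2π = 0.021022 rad, q = (φ − β) mod 2π = 3.187049 rad → L = 4.47·(0.021022 + 9.022944 + 3.187049) = 4.47·12.231016 = 54.672640 m
RSL: p² = d² − 2 + 2cos(α−β) − 2d(sin α + sin β) = 80.528040; p = √p² = 8.973742; φ = atan2(cos α + cos β, d − sin α − sin β) − atan2(2, p) = -0.219778 rad; t = (α − φ) mod 2π = 0.417374 rad, q = (β − φ) mod 2π = 3.534532 rad → L = 4.47·(0.417374 + 8.973742 + 3.534532) = 4.47·12.925648 = 57.777646 m
RLR: c = (6 − d² + 2cos(α−β) + 2d(sin α − sin β))/8 = -9.271745, |c| > 1 → infeasible
LRL: c = (6 − d² + 2cos(α−β) − 2d(sin α − sin β))/8 = -10.970653, |c| > 1 → infeasible
Shortest: LSR with L = 54.672640 m ≈ 54.6726 m
Convert LSR to answer units (arcs ×180/π): t = 0.021022·180/π = 1.2045°, p = ρ·p = 4.47·9.022944 = 40.3326 m, q = 3.187049·180/π = 182.6045°, L = 54.6726 m.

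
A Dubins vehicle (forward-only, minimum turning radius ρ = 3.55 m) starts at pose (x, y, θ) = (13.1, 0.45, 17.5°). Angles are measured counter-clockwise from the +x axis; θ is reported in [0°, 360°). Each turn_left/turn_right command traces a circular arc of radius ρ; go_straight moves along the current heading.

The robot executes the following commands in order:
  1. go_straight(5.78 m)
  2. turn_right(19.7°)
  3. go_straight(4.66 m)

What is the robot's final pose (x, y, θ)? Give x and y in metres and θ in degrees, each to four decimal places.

set_pose: (x, y, θ) = (13.1000, 0.4500, 17.5000°), ρ = 3.55
go_straight(5.78): x += 5.78·cos θ, y += 5.78·sin θ → (18.6125, 2.1881, 17.5000°)
turn_right(19.7°): centre at ρ to the right, rotate −19.7° → (19.8163, 2.3498, -2.2000° ≡ 357.8000°)
go_straight(4.66): x += 4.66·cos θ, y += 4.66·sin θ → (24.4728, 2.1709, 357.8000°)

(24.4728, 2.1709, 357.8000°)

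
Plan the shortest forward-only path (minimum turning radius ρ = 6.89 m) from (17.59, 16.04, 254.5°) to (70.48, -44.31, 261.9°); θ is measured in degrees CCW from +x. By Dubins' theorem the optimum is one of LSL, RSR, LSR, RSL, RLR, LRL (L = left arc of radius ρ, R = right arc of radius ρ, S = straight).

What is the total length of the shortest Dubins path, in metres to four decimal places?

Let ψ = atan2(Δy, Δx) = atan2(-60.35, 52.89) = -48.7691° be the start→goal bearing.
Normalize: d = |goal − start| / ρ = 80.246337/6.89 = 11.646783, α = (θ_start − ψ) mod 360° = 303.2691° = 5.293044 rad, β = (θ_goal − ψ) mod 360° = 310.6691° = 5.422198 rad.
Common terms: sin α = -0.836104, cos α = 0.548572, sin β = -0.758486, cos β = 0.651689, cos(α−β) = 0.991671, d² = 135.647561. Work in radians in the unit-radius frame; every candidate has L = ρ·(t + p + q).
LSL: p² = 2 + d² − 2cos(α−β) + 2d(sin α − sin β) = 133.856234; p = √p² = 11.569625; φ = atan2(cos β − cos α, d + sin α − sin β) = 0.008913 rad; t = (φ − α) mod 2π = 0.999054 rad, q = (β − φ) mod 2π = 5.413285 rad → L = 6.89·(0.999054 + 11.569625 + 5.413285) = 6.89·17.981965 = 123.895740 m
RSR: p² = 2 + d² − 2cos(α−β) + 2d(sin β − sin α) = 137.472205; p = √p² = 11.724854; φ = atan2(cos α − cos β, d − sin α + sin β) = -0.008795 rad; t = (α − φ) mod 2π = 5.301839 rad, q = (φ − β) mod 2π = 0.852192 rad → L = 6.89·(5.301839 + 11.724854 + 0.852192) = 6.89·17.878885 = 123.185518 m
LSR: p² = d² − 2 + 2cos(α−β) + 2d(sin α + sin β) = 98.487220; p = √p² = 9.924073; φ = atan2(−cos α − cos β, d + sin α + sin β) − atan2(−2, p) = 0.080026 rad; t = (φ − α) mod 2π = 1.070168 rad, q = (φ − β) mod 2π = 0.941013 rad → L = 6.89·(1.070168 + 9.924073 + 0.941013) = 6.89·11.935254 = 82.233898 m
RSL: p² = d² − 2 + 2cos(α−β) − 2d(sin α + sin β) = 172.774588; p = √p² = 13.144375; φ = atan2(cos α + cos β, d − sin α − sin β) − atan2(2, p) = -0.060600 rad; t = (α − φ) mod 2π = 5.353644 rad, q = (β − φ) mod 2π = 5.482799 rad → L = 6.89·(5.353644 + 13.144375 + 5.482799) = 6.89·23.980818 = 165.227834 m
RLR: c = (6 − d² + 2cos(α−β) + 2d(sin α − sin β))/8 = -16.184026, |c| > 1 → infeasible
LRL: c = (6 − d² + 2cos(α−β) − 2d(sin α − sin β))/8 = -15.732029, |c| > 1 → infeasible
Shortest: LSR with L = 82.233898 m ≈ 82.2339 m

82.2339 m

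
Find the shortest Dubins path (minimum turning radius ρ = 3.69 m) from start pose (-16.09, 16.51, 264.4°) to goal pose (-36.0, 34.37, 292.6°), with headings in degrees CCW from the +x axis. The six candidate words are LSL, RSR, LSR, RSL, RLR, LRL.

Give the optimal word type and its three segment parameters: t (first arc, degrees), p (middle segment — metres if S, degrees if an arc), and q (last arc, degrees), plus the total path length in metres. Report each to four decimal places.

Let ψ = atan2(Δy, Δx) = atan2(17.86, -19.91) = 138.1067° be the start→goal bearing.
Normalize: d = |goal − start| / ρ = 26.746733/3.69 = 7.248437, α = (θ_start − ψ) mod 360° = 126.2933° = 2.204233 rad, β = (θ_goal − ψ) mod 360° = 154.4933° = 2.696416 rad.
Common terms: sin α = 0.805998, cos α = -0.591919, sin β = 0.430617, cos β = -0.902535, cos(α−β) = 0.881303, d² = 52.539839. Work in radians in the unit-radius frame; every candidate has L = ρ·(t + p + q).
LSL: p² = 2 + d² − 2cos(α−β) + 2d(sin α − sin β) = 58.219079; p = √p² = 7.630143; φ = atan2(cos β − cos α, d + sin α − sin β) = -0.040720 rad; t = (φ − α) mod 2π = 4.038232 rad, q = (β − φ) mod 2π = 2.737137 rad → L = 3.69·(4.038232 + 7.630143 + 2.737137) = 3.69·14.405511 = 53.156335 m
RSR: p² = 2 + d² − 2cos(α−β) + 2d(sin β − sin α) = 47.335385; p = √p² = 6.880072; φ = atan2(cos α − cos β, d − sin α + sin β) = 0.045163 rad; t = (α − φ) mod 2π = 2.159071 rad, q = (φ − β) mod 2π = 3.631932 rad → L = 3.69·(2.159071 + 6.880072 + 3.631932) = 3.69·12.671074 = 46.756263 m
LSR: p² = d² − 2 + 2cos(α−β) + 2d(sin α + sin β) = 70.229497; p = √p² = 8.380304; φ = atan2(−cos α − cos β, d + sin α + sin β) − atan2(−2, p) = 0.408612 rad; t = (φ − α) mod 2π = 4.487564 rad, q = (φ − β) mod 2π = 3.995381 rad → L = 3.69·(4.487564 + 8.380304 + 3.995381) = 3.69·16.863250 = 62.225392 m
RSL: p² = d² − 2 + 2cos(α−β) − 2d(sin α + sin β) = 34.375395; p = √p² = 5.863053; φ = atan2(cos α + cos β, d − sin α − sin β) − atan2(2, p) = -0.572389 rad; t = (α − φ) mod 2π = 2.776622 rad, q = (β − φ) mod 2π = 3.268805 rad → L = 3.69·(2.776622 + 5.863053 + 3.268805) = 3.69·11.908480 = 43.942291 m
RLR: c = (6 − d² + 2cos(α−β) + 2d(sin α − sin β))/8 = -4.916923, |c| > 1 → infeasible
LRL: c = (6 − d² + 2cos(α−β) − 2d(sin α − sin β))/8 = -6.277385, |c| > 1 → infeasible
Shortest: RSL with L = 43.942291 m ≈ 43.9423 m
Convert RSL to answer units (arcs ×180/π): t = 2.776622·180/π = 159.0887°, p = ρ·p = 3.69·5.863053 = 21.6347 m, q = 3.268805·180/π = 187.2887°, L = 43.9423 m.

RSL: t = 159.0887°, p = 21.6347 m, q = 187.2887°, L = 43.9423 m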